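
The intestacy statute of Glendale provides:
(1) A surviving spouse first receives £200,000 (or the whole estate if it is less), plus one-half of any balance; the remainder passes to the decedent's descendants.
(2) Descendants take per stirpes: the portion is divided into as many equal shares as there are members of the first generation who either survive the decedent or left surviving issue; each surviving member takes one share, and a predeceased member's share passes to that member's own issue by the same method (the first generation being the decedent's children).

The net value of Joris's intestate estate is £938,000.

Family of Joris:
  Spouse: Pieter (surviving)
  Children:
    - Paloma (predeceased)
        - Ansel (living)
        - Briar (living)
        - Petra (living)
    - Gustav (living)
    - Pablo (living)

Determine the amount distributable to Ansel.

Ansel receives £41,000.

Pieter first takes £200,000, leaving a balance of £738,000. Pieter then takes one-half of the balance (£369,000), for a total of £569,000. The remaining £369,000 passes to the descendants.
The descendants' portion (£369,000) is divided into 3 shares of £123,000: Gustav and Pablo each take £123,000; Paloma's £123,000 share passes to Paloma's issue.
Paloma's share (£123,000) is divided into 3 shares of £41,000: Ansel, Briar, and Petra each take £41,000.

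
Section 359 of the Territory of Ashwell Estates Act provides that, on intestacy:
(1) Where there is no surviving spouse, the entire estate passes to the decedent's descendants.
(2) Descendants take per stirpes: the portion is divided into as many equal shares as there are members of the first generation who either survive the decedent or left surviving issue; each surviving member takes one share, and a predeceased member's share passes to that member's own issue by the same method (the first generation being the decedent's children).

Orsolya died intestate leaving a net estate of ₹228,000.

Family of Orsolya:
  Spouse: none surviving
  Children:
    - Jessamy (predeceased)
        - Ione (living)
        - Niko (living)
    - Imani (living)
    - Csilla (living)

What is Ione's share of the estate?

Ione receives ₹38,000.

The entire ₹228,000 passes to the descendants.
That amount (₹228,000) is divided into 3 shares of ₹76,000: Imani and Csilla each take ₹76,000; Jessamy's ₹76,000 share passes to Jessamy's issue.
Jessamy's share (₹76,000) is divided into 2 shares of ₹38,000: Ione and Niko each take ₹38,000.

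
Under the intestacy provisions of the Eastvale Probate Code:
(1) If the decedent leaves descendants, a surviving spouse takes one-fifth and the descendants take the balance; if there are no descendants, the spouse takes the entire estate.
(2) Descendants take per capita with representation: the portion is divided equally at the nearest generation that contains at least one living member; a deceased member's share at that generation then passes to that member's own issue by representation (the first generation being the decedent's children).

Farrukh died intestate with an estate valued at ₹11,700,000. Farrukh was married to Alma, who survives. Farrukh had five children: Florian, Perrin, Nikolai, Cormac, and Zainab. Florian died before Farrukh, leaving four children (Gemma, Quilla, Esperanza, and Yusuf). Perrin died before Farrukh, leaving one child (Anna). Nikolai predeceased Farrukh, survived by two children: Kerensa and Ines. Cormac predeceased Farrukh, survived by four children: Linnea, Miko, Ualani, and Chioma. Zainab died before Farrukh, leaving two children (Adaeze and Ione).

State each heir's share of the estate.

Alma takes one-fifth of ₹11,700,000 = ₹2,340,000. The remaining ₹9,360,000 passes to the descendants.
No child survives, so the initial division is made at the grandchildren's generation.
The descendants' portion (₹9,360,000) is divided into 13 shares of ₹720,000: Gemma, Quilla, Esperanza, Yusuf, Anna, Kerensa, Ines, Linnea, Miko, Ualani, Chioma, Adaeze, and Ione each take ₹720,000.

Alma: ₹2,340,000; Gemma: ₹720,000; Quilla: ₹720,000; Esperanza: ₹720,000; Yusuf: ₹720,000; Anna: ₹720,000; Kerensa: ₹720,000; Ines: ₹720,000; Linnea: ₹720,000; Miko: ₹720,000; Ualani: ₹720,000; Chioma: ₹720,000; Adaeze: ₹720,000; Ione: ₹720,000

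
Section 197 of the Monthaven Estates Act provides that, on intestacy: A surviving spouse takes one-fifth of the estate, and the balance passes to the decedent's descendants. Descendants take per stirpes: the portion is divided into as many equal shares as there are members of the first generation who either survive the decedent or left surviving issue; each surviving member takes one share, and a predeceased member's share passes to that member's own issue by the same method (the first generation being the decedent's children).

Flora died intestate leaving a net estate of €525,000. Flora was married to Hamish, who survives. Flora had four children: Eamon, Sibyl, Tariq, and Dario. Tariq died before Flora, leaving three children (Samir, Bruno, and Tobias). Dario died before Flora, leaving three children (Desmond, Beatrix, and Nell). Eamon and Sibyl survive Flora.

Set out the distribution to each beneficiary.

Hamish takes one-fifth of €525,000 = €105,000. The remaining €420,000 passes to the descendants.
The descendants' portion (€420,000) is divided into 4 shares of €105,000: Eamon and Sibyl each take €105,000; Tariq's €105,000 share passes to Tariq's issue; Dario's €105,000 share passes to Dario's issue.
Tariq's share (€105,000) is divided into 3 shares of €35,000: Samir, Bruno, and Tobias each take €35,000.
Dario's share (€105,000) is divided into 3 shares of €35,000: Desmond, Beatrix, and Nell each take €35,000.

Hamish: €105,000; Eamon: €105,000; Sibyl: €105,000; Samir: €35,000; Bruno: €35,000; Tobias: €35,000; Desmond: €35,000; Beatrix: €35,000; Nell: €35,000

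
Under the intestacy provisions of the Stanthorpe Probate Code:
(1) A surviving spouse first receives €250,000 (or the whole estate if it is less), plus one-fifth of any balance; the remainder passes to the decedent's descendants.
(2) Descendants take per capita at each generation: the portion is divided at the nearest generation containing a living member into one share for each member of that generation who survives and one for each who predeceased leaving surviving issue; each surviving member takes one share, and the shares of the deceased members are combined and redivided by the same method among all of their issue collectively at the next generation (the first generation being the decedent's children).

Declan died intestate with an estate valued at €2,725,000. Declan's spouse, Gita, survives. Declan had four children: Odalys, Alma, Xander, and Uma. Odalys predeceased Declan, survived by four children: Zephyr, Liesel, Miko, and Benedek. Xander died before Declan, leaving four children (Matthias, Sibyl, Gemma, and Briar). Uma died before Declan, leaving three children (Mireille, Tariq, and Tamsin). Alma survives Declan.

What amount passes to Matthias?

Gita first takes €250,000, leaving a balance of €2,475,000. Gita then takes one-fifth of the balance (€495,000), for a total of €745,000. The remaining €1,980,000 passes to the descendants.
The descendants' portion (€1,980,000) is divided at the children's generation into 4 shares of €495,000. Alma takes €495,000. The 3 shares of the deceased (Odalys, Xander, and Uma) are combined into a pool of €1,485,000.
That pool (€1,485,000) is divided at the grandchildren's generation equally among Zephyr, Liesel, Miko, Benedek, Matthias, Sibyl, Gemma, Briar, Mireille, Tariq, and Tamsin: €135,000 each.

Matthias receives €135,000.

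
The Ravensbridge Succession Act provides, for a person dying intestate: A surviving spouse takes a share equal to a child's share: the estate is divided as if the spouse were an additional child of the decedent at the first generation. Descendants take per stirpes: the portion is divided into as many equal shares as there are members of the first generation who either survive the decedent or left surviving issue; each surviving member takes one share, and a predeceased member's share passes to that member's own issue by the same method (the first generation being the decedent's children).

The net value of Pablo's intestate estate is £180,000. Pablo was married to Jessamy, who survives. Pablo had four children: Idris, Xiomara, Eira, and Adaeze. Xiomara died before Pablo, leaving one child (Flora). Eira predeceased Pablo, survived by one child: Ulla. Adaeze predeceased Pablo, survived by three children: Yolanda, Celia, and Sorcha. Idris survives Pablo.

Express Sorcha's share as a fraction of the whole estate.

The spouse counts as an additional share at the children's level, so there are 5 primary shares of £36,000. Jessamy takes one such share (£36,000).
The children's combined portion (£144,000) is divided into 4 shares of £36,000: Idris takes £36,000; Xiomara's £36,000 share passes to Xiomara's issue; Eira's £36,000 share passes to Eira's issue; Adaeze's £36,000 share passes to Adaeze's issue.
Xiomara's share (£36,000) passes entirely to Flora.
Eira's share (£36,000) passes entirely to Ulla.
Adaeze's share (£36,000) is divided into 3 shares of £12,000: Yolanda, Celia, and Sorcha each take £12,000.

Sorcha receives 1/15 of the estate.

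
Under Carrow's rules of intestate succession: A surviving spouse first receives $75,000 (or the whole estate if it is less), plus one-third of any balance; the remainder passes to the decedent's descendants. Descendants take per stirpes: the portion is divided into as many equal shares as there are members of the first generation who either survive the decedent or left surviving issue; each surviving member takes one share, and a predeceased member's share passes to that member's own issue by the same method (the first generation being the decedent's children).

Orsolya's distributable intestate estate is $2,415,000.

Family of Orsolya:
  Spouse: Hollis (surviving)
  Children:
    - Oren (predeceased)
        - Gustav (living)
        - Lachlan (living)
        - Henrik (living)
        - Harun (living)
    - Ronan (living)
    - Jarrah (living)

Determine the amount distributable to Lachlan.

Hollis first takes $75,000, leaving a balance of $2,340,000. Hollis then takes one-third of the balance ($780,000), for a total of $855,000. The remaining $1,560,000 passes to the descendants.
The descendants' portion ($1,560,000) is divided into 3 shares of $520,000: Ronan and Jarrah each take $520,000; Oren's $520,000 share passes to Oren's issue.
Oren's share ($520,000) is divided into 4 shares of $130,000: Gustav, Lachlan, Henrik, and Harun each take $130,000.

Lachlan receives $130,000.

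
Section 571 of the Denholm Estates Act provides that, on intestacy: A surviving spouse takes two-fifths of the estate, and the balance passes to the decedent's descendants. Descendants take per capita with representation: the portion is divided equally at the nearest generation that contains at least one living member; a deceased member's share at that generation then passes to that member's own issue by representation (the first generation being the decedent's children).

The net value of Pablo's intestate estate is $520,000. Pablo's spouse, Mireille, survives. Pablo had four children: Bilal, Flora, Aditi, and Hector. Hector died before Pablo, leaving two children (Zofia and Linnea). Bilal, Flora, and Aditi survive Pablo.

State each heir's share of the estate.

Mireille takes two-fifths of $520,000 = $208,000. The remaining $312,000 passes to the descendants.
The descendants' portion ($312,000) is divided into 4 shares of $78,000: Bilal, Flora, and Aditi each take $78,000; Hector's $78,000 share passes to Hector's issue.
Hector's share ($78,000) is divided into 2 shares of $39,000: Zofia and Linnea each take $39,000.

Mireille: $208,000; Bilal: $78,000; Flora: $78,000; Aditi: $78,000; Zofia: $39,000; Linnea: $39,000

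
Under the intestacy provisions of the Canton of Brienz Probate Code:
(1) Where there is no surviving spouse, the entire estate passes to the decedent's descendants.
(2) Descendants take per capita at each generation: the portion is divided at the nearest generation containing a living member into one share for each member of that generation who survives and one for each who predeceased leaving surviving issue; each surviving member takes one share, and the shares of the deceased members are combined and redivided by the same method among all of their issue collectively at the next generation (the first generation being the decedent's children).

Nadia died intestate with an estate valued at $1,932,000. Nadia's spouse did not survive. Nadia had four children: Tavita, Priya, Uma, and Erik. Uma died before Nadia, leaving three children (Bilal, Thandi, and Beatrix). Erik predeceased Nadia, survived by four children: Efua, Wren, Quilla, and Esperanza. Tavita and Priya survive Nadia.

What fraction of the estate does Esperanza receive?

The entire $1,932,000 passes to the descendants.
That amount ($1,932,000) is divided at the children's generation into 4 shares of $483,000. Tavita and Priya each take $483,000. The 2 shares of the deceased (Uma and Erik) are combined into a pool of $966,000.
That pool ($966,000) is divided at the grandchildren's generation equally among Bilal, Thandi, Beatrix, Efua, Wren, Quilla, and Esperanza: $138,000 each.

Esperanza receives 1/14 of the estate.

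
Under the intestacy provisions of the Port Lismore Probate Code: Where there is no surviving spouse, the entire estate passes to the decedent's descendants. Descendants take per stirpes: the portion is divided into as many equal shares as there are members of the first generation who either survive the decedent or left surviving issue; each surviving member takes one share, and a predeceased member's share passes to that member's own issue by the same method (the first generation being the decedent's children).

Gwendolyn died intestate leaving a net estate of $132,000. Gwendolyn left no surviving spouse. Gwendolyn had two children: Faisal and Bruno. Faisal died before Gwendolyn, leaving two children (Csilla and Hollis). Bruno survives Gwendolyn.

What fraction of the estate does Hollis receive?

The entire $132,000 passes to the descendants.
That amount ($132,000) is divided into 2 shares of $66,000: Bruno takes $66,000; Faisal's $66,000 share passes to Faisal's issue.
Faisal's share ($66,000) is divided into 2 shares of $33,000: Csilla and Hollis each take $33,000.

Hollis receives 1/4 of the estate.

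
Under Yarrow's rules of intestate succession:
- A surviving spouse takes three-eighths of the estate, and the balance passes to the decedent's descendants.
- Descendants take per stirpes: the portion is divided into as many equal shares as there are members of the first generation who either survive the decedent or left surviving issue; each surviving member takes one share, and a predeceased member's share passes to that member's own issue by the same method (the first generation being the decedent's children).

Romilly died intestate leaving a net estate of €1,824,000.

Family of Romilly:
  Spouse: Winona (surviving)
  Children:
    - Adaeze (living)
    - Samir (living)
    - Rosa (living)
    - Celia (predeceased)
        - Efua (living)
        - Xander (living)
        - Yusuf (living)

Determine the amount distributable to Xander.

Xander receives €95,000.

Winona takes three-eighths of €1,824,000 = €684,000. The remaining €1,140,000 passes to the descendants.
The descendants' portion (€1,140,000) is divided into 4 shares of €285,000: Adaeze, Samir, and Rosa each take €285,000; Celia's €285,000 share passes to Celia's issue.
Celia's share (€285,000) is divided into 3 shares of €95,000: Efua, Xander, and Yusuf each take €95,000.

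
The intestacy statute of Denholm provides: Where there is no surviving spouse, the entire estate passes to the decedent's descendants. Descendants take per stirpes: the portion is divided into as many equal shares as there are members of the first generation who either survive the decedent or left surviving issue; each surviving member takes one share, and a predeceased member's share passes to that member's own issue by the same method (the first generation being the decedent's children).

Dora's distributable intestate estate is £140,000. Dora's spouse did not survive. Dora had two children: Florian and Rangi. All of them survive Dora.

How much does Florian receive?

The entire £140,000 passes to the descendants.
That amount (£140,000) is divided into 2 shares of £70,000: Florian and Rangi each take £70,000.

Florian receives £70,000.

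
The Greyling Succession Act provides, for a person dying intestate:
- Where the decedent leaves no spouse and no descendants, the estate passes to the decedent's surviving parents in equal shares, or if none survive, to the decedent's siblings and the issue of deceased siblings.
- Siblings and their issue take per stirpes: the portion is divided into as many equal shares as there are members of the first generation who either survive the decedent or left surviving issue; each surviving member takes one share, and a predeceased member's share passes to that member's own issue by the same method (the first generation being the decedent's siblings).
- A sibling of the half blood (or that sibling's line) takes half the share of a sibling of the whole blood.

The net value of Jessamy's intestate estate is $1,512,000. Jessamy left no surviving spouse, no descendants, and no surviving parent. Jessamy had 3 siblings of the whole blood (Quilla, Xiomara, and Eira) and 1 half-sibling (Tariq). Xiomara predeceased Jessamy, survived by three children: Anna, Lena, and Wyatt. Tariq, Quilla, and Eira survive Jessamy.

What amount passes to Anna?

The entire $1,512,000 passes to the siblings and their issue.
Counting each half-blood sibling's line as half a unit, there are 7/2 units in $1,512,000, so one unit is $432,000. Whole-blood lines (Quilla, Xiomara, and Eira) take $432,000 each; half-blood lines (Tariq) take $216,000 each.
Xiomara's share ($432,000) is divided into 3 shares of $144,000: Anna, Lena, and Wyatt each take $144,000.

Anna receives $144,000.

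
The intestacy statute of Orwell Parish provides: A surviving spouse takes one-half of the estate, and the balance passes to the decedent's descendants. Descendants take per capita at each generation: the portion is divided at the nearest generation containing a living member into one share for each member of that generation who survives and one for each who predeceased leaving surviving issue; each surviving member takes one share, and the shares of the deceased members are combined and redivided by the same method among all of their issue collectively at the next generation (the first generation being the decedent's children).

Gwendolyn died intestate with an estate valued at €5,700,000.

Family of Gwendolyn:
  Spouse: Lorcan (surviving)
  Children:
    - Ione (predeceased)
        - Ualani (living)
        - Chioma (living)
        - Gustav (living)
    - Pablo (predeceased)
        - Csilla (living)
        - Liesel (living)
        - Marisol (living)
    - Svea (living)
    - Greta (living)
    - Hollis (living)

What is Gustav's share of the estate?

Lorcan takes one-half of €5,700,000 = €2,850,000. The remaining €2,850,000 passes to the descendants.
The descendants' portion (€2,850,000) is divided at the children's generation into 5 shares of €570,000. Svea, Greta, and Hollis each take €570,000. The 2 shares of the deceased (Ione and Pablo) are combined into a pool of €1,140,000.
That pool (€1,140,000) is divided at the grandchildren's generation equally among Ualani, Chioma, Gustav, Csilla, Liesel, and Marisol: €190,000 each.

Gustav receives €190,000.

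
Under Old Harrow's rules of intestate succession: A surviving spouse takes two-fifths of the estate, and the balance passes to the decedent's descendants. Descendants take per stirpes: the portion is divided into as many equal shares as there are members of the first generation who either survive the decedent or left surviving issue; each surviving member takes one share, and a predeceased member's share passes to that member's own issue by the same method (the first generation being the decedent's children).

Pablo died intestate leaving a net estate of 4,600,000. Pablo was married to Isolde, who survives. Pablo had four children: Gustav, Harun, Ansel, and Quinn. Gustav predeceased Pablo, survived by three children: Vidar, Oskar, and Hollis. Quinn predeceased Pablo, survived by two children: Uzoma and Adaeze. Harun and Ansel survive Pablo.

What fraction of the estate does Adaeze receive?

Adaeze receives 3/40 of the estate.

Isolde takes two-fifths of 4,600,000 = 1,840,000. The remaining 2,760,000 passes to the descendants.
The descendants' portion (2,760,000) is divided into 4 shares of 690,000: Harun and Ansel each take 690,000; Gustav's 690,000 share passes to Gustav's issue; Quinn's 690,000 share passes to Quinn's issue.
Gustav's share (690,000) is divided into 3 shares of 230,000: Vidar, Oskar, and Hollis each take 230,000.
Quinn's share (690,000) is divided into 2 shares of 345,000: Uzoma and Adaeze each take 345,000.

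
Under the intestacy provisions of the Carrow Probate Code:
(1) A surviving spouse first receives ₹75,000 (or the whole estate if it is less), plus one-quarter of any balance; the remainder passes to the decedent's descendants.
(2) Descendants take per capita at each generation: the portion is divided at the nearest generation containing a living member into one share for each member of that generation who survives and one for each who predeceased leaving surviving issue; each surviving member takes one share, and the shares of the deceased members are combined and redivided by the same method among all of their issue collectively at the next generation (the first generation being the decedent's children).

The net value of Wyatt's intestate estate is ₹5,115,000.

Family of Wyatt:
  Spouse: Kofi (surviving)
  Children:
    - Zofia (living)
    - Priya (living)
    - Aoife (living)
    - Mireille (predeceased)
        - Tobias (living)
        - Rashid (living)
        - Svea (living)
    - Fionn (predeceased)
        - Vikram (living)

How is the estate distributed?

Kofi: ₹1,335,000; Zofia: ₹756,000; Priya: ₹756,000; Aoife: ₹756,000; Tobias: ₹378,000; Rashid: ₹378,000; Svea: ₹378,000; Vikram: ₹378,000

Kofi first takes ₹75,000, leaving a balance of ₹5,040,000. Kofi then takes one-quarter of the balance (₹1,260,000), for a total of ₹1,335,000. The remaining ₹3,780,000 passes to the descendants.
The descendants' portion (₹3,780,000) is divided at the children's generation into 5 shares of ₹756,000. Zofia, Priya, and Aoife each take ₹756,000. The 2 shares of the deceased (Mireille and Fionn) are combined into a pool of ₹1,512,000.
That pool (₹1,512,000) is divided at the grandchildren's generation equally among Tobias, Rashid, Svea, and Vikram: ₹378,000 each.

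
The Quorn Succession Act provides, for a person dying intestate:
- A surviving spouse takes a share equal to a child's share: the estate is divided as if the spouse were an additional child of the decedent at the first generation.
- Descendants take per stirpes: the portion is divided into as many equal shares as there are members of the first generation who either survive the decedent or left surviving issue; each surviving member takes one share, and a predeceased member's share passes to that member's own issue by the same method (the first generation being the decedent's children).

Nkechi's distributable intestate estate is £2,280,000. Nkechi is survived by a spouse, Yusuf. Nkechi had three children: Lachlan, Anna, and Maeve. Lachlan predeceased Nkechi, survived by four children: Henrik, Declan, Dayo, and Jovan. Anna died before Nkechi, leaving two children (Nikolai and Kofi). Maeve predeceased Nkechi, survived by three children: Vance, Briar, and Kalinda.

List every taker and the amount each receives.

The spouse counts as an additional share at the children's level, so there are 4 primary shares of £570,000. Yusuf takes one such share (£570,000).
The children's combined portion (£1,710,000) is divided into 3 shares of £570,000: Lachlan's £570,000 share passes to Lachlan's issue; Anna's £570,000 share passes to Anna's issue; Maeve's £570,000 share passes to Maeve's issue.
Lachlan's share (£570,000) is divided into 4 shares of £142,500: Henrik, Declan, Dayo, and Jovan each take £142,500.
Anna's share (£570,000) is divided into 2 shares of £285,000: Nikolai and Kofi each take £285,000.
Maeve's share (£570,000) is divided into 3 shares of £190,000: Vance, Briar, and Kalinda each take £190,000.

Yusuf: £570,000; Henrik: £142,500; Declan: £142,500; Dayo: £142,500; Jovan: £142,500; Nikolai: £285,000; Kofi: £285,000; Vance: £190,000; Briar: £190,000; Kalinda: £190,000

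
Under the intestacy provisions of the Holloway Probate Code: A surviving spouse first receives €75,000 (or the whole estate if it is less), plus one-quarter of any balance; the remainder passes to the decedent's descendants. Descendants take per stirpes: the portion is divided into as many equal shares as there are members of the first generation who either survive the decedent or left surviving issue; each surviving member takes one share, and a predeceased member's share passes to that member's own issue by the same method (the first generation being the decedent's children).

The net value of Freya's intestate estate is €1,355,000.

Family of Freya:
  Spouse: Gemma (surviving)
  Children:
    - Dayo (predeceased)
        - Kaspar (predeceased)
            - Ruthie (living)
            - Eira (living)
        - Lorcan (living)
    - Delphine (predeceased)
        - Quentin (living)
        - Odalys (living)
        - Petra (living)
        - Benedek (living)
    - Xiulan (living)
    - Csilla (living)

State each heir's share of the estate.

Gemma first takes €75,000, leaving a balance of €1,280,000. Gemma then takes one-quarter of the balance (€320,000), for a total of €395,000. The remaining €960,000 passes to the descendants.
The descendants' portion (€960,000) is divided into 4 shares of €240,000: Xiulan and Csilla each take €240,000; Dayo's €240,000 share passes to Dayo's issue; Delphine's €240,000 share passes to Delphine's issue.
Dayo's share (€240,000) is divided into 2 shares of €120,000: Lorcan takes €120,000; Kaspar's €120,000 share passes to Kaspar's issue.
Kaspar's share (€120,000) is divided into 2 shares of €60,000: Ruthie and Eira each take €60,000.
Delphine's share (€240,000) is divided into 4 shares of €60,000: Quentin, Odalys, Petra, and Benedek each take €60,000.

Gemma: €395,000; Ruthie: €60,000; Eira: €60,000; Lorcan: €120,000; Quentin: €60,000; Odalys: €60,000; Petra: €60,000; Benedek: €60,000; Xiulan: €240,000; Csilla: €240,000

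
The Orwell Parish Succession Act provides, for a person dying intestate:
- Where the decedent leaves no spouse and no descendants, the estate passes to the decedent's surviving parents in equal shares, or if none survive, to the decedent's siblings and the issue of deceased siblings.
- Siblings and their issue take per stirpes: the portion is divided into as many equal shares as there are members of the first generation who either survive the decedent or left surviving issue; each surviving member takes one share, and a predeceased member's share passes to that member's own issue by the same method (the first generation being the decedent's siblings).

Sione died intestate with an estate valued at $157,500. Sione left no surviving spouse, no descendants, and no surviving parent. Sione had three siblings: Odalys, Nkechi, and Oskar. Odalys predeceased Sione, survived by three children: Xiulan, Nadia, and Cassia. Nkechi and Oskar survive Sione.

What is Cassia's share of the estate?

The entire $157,500 passes to the siblings and their issue.
That amount ($157,500) is divided into 3 shares of $52,500: Nkechi and Oskar each take $52,500; Odalys's $52,500 share passes to Odalys's issue.
Odalys's share ($52,500) is divided into 3 shares of $17,500: Xiulan, Nadia, and Cassia each take $17,500.

Cassia receives $17,500.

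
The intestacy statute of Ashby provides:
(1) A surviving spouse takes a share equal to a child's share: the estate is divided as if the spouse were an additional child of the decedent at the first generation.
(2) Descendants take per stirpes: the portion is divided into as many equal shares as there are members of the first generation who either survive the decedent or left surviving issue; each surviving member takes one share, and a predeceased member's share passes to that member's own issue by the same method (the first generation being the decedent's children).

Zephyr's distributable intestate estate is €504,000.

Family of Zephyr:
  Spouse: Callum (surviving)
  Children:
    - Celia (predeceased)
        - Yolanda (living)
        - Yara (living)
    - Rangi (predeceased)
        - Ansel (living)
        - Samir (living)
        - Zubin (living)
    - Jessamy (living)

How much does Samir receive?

The spouse counts as an additional share at the children's level, so there are 4 primary shares of €126,000. Callum takes one such share (€126,000).
The children's combined portion (€378,000) is divided into 3 shares of €126,000: Jessamy takes €126,000; Celia's €126,000 share passes to Celia's issue; Rangi's €126,000 share passes to Rangi's issue.
Celia's share (€126,000) is divided into 2 shares of €63,000: Yolanda and Yara each take €63,000.
Rangi's share (€126,000) is divided into 3 shares of €42,000: Ansel, Samir, and Zubin each take €42,000.

Samir receives €42,000.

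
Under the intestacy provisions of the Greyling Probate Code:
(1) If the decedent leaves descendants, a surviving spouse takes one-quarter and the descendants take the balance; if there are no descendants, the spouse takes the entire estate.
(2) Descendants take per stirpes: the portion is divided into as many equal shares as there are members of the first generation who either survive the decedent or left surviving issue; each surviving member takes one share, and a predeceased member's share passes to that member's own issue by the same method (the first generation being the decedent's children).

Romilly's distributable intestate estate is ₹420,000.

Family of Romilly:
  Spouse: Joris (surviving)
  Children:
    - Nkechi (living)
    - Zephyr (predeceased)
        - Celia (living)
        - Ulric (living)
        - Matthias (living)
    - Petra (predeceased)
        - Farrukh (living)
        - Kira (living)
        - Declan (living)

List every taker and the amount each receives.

Joris: ₹105,000; Nkechi: ₹105,000; Celia: ₹35,000; Ulric: ₹35,000; Matthias: ₹35,000; Farrukh: ₹35,000; Kira: ₹35,000; Declan: ₹35,000

Joris takes one-quarter of ₹420,000 = ₹105,000. The remaining ₹315,000 passes to the descendants.
The descendants' portion (₹315,000) is divided into 3 shares of ₹105,000: Nkechi takes ₹105,000; Zephyr's ₹105,000 share passes to Zephyr's issue; Petra's ₹105,000 share passes to Petra's issue.
Zephyr's share (₹105,000) is divided into 3 shares of ₹35,000: Celia, Ulric, and Matthias each take ₹35,000.
Petra's share (₹105,000) is divided into 3 shares of ₹35,000: Farrukh, Kira, and Declan each take ₹35,000.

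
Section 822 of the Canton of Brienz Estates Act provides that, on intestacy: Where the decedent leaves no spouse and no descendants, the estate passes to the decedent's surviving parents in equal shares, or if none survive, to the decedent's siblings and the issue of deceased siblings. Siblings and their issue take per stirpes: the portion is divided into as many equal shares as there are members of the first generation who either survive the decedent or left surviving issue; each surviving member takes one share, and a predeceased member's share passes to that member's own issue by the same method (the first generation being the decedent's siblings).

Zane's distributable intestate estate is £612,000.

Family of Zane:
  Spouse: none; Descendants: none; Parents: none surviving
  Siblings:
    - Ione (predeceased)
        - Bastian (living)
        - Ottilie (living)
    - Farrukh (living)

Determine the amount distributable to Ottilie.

Ottilie receives £153,000.

The entire £612,000 passes to the siblings and their issue.
That amount (£612,000) is divided into 2 shares of £306,000: Farrukh takes £306,000; Ione's £306,000 share passes to Ione's issue.
Ione's share (£306,000) is divided into 2 shares of £153,000: Bastian and Ottilie each take £153,000.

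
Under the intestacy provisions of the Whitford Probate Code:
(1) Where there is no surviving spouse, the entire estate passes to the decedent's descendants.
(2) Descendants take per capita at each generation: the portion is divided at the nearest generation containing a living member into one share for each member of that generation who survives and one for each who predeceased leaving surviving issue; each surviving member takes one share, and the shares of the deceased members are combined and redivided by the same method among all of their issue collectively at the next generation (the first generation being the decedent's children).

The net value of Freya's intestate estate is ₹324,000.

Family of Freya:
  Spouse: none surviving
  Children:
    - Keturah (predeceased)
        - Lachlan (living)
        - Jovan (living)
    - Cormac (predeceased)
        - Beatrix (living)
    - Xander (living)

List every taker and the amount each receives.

The entire ₹324,000 passes to the descendants.
That amount (₹324,000) is divided at the children's generation into 3 shares of ₹108,000. Xander takes ₹108,000. The 2 shares of the deceased (Keturah and Cormac) are combined into a pool of ₹216,000.
That pool (₹216,000) is divided at the grandchildren's generation equally among Lachlan, Jovan, and Beatrix: ₹72,000 each.

Lachlan: ₹72,000; Jovan: ₹72,000; Beatrix: ₹72,000; Xander: ₹108,000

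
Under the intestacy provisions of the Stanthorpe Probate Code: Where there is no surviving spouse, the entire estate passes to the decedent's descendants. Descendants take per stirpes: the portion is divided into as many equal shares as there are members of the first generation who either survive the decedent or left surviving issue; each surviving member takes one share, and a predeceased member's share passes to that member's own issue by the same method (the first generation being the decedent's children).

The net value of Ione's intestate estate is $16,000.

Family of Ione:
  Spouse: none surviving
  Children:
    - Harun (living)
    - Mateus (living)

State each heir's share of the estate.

The entire $16,000 passes to the descendants.
That amount ($16,000) is divided into 2 shares of $8,000: Harun and Mateus each take $8,000.

Harun: $8,000; Mateus: $8,000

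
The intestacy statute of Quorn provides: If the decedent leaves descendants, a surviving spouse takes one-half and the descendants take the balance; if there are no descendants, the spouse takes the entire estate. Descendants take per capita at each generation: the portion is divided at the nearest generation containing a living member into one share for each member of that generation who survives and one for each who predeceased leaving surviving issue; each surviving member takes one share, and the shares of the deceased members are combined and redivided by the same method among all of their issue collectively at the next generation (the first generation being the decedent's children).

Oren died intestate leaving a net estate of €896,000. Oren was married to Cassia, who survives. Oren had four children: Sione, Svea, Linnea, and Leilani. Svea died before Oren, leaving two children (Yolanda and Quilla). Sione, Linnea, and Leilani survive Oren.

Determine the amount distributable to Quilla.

Quilla receives €56,000.

Cassia takes one-half of €896,000 = €448,000. The remaining €448,000 passes to the descendants.
The descendants' portion (€448,000) is divided at the children's generation into 4 shares of €112,000. Sione, Linnea, and Leilani each take €112,000. The remaining share for the deceased Svea (€112,000) is carried to the next generation.
That pool (€112,000) is divided at the grandchildren's generation equally among Yolanda and Quilla: €56,000 each.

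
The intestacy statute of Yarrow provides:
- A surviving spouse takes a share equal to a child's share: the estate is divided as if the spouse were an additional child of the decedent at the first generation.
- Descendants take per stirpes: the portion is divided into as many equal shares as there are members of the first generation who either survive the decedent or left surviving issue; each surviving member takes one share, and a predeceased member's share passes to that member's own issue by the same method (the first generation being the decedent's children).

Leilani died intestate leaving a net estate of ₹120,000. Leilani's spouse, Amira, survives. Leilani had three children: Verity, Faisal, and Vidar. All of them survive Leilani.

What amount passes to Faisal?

The spouse counts as an additional share at the children's level, so there are 4 primary shares of ₹30,000. Amira takes one such share (₹30,000).
The children's combined portion (₹90,000) is divided into 3 shares of ₹30,000: Verity, Faisal, and Vidar each take ₹30,000.

Faisal receives ₹30,000.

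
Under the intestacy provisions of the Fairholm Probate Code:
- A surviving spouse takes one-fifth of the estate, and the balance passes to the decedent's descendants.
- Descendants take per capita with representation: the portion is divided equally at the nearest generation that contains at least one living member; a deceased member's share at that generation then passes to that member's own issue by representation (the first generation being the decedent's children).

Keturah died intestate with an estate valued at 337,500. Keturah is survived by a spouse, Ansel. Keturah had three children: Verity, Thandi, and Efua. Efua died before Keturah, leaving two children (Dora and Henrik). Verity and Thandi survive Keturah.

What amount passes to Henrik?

Henrik receives 45,000.

Ansel takes one-fifth of 337,500 = 67,500. The remaining 270,000 passes to the descendants.
The descendants' portion (270,000) is divided into 3 shares of 90,000: Verity and Thandi each take 90,000; Efua's 90,000 share passes to Efua's issue.
Efua's share (90,000) is divided into 2 shares of 45,000: Dora and Henrik each take 45,000.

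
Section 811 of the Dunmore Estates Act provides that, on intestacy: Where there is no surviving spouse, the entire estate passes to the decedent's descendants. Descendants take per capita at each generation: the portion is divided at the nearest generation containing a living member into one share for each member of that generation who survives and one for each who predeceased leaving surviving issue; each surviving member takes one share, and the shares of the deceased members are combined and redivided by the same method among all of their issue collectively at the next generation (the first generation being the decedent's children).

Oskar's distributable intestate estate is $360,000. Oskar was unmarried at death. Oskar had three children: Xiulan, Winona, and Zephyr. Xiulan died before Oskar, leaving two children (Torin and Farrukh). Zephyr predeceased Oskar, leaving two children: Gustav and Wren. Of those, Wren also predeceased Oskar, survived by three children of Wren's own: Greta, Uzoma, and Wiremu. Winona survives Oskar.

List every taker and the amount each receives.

The entire $360,000 passes to the descendants.
That amount ($360,000) is divided at the children's generation into 3 shares of $120,000. Winona takes $120,000. The 2 shares of the deceased (Xiulan and Zephyr) are combined into a pool of $240,000.
That pool ($240,000) is divided at the grandchildren's generation into 4 shares of $60,000. Torin, Farrukh, and Gustav each take $60,000. The remaining share for the deceased Wren ($60,000) is carried to the next generation.
That pool ($60,000) is divided at the great-grandchildren's generation equally among Greta, Uzoma, and Wiremu: $20,000 each.

Torin: $60,000; Farrukh: $60,000; Winona: $120,000; Gustav: $60,000; Greta: $20,000; Uzoma: $20,000; Wiremu: $20,000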